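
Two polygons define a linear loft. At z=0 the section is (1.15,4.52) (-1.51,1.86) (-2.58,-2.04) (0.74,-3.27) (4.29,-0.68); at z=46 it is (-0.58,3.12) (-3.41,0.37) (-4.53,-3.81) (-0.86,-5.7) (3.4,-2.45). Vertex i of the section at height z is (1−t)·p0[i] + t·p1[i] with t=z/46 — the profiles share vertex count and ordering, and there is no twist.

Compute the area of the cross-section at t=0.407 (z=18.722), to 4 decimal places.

Area at t=0.407: 33.7339

Cross-section at t=0.407: each vertex is (1-t)·p0[i] + t·p1[i].
  v1: (1-0.407)·(1.15,4.52) + 0.407·(-0.58,3.12) = (0.4459,3.9502)
  v2: (1-0.407)·(-1.51,1.86) + 0.407·(-3.41,0.37) = (-2.2833,1.2536)
  v3: (1-0.407)·(-2.58,-2.04) + 0.407·(-4.53,-3.81) = (-3.3737,-2.7604)
  v4: (1-0.407)·(0.74,-3.27) + 0.407·(-0.86,-5.7) = (0.0888,-4.2590)
  v5: (1-0.407)·(4.29,-0.68) + 0.407·(3.4,-2.45) = (3.9278,-1.4004)
Shoelace sum Σ(x_i·y_{i+1} − x_{i+1}·y_i):
  i=1: 0.4459·1.2536 − -2.2833·3.9502 = +9.5784 (running +9.5784)
  i=2: -2.2833·-2.7604 − -3.3737·1.2536 = +10.5319 (running +20.1104)
  i=3: -3.3737·-4.2590 − 0.0888·-2.7604 = +14.6135 (running +34.7239)
  i=4: 0.0888·-1.4004 − 3.9278·-4.2590 = +16.6041 (running +51.3279)
  i=5: 3.9278·3.9502 − 0.4459·-1.4004 = +16.1399 (running +67.4678)
Area = |Σ|/2 = |67.4678|/2 = 33.7339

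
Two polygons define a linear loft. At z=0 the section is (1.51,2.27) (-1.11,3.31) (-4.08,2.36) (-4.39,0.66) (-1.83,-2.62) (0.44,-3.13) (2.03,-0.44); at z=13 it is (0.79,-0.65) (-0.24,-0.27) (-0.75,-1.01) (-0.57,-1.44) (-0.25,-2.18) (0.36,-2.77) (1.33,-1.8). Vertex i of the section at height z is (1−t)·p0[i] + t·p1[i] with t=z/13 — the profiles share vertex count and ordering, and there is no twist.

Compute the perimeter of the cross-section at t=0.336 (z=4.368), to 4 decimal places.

Cross-section at t=0.336: each vertex is (1-t)·p0[i] + t·p1[i].
  v1: (1-0.336)·(1.51,2.27) + 0.336·(0.79,-0.65) = (1.2681,1.2889)
  v2: (1-0.336)·(-1.11,3.31) + 0.336·(-0.24,-0.27) = (-0.8177,2.1071)
  v3: (1-0.336)·(-4.08,2.36) + 0.336·(-0.75,-1.01) = (-2.9611,1.2277)
  v4: (1-0.336)·(-4.39,0.66) + 0.336·(-0.57,-1.44) = (-3.1065,-0.0456)
  v5: (1-0.336)·(-1.83,-2.62) + 0.336·(-0.25,-2.18) = (-1.2991,-2.4722)
  v6: (1-0.336)·(0.44,-3.13) + 0.336·(0.36,-2.77) = (0.4131,-3.0090)
  v7: (1-0.336)·(2.03,-0.44) + 0.336·(1.33,-1.8) = (1.7948,-0.8970)
Perimeter = Σ |v_{i+1} − v_i|:
  edge 1→2: √(-2.0858² + 0.8182²) = 2.2405 (running 2.2405)
  edge 2→3: √(-2.1434² + -0.8794²) = 2.3168 (running 4.5574)
  edge 3→4: √(-0.1454² + -1.2733²) = 1.2816 (running 5.8389)
  edge 4→5: √(1.8074² + -2.4266²) = 3.0257 (running 8.8646)
  edge 5→6: √(1.7122² + -0.5369²) = 1.7944 (running 10.6590)
  edge 6→7: √(1.3817² + 2.1121²) = 2.5239 (running 13.1829)
  edge 7→1: √(-0.5267² + 2.1858²) = 2.2484 (running 15.4313)
Perimeter = 15.4313

Perimeter at t=0.336: 15.4313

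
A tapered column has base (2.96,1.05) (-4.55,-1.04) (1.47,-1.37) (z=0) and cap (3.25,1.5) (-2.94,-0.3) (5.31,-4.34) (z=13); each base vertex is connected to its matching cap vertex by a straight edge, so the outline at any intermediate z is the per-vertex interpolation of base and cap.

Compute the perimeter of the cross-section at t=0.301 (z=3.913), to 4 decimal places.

Cross-section at t=0.301: each vertex is (1-t)·p0[i] + t·p1[i].
  v1: (1-0.301)·(2.96,1.05) + 0.301·(3.25,1.5) = (3.0473,1.1855)
  v2: (1-0.301)·(-4.55,-1.04) + 0.301·(-2.94,-0.3) = (-4.0654,-0.8173)
  v3: (1-0.301)·(1.47,-1.37) + 0.301·(5.31,-4.34) = (2.6258,-2.2640)
Perimeter = Σ |v_{i+1} − v_i|:
  edge 1→2: √(-7.1127² + -2.0027²) = 7.3893 (running 7.3893)
  edge 2→3: √(6.6912² + -1.4467²) = 6.8458 (running 14.2351)
  edge 3→1: √(0.4215² + 3.4494²) = 3.4751 (running 17.7102)
Perimeter = 17.7102

Perimeter at t=0.301: 17.7102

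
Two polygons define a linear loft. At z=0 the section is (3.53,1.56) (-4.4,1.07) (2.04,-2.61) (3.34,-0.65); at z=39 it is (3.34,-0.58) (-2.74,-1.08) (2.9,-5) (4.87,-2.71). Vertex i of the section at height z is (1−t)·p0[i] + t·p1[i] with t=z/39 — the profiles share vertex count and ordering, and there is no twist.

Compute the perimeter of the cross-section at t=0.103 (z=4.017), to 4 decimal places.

Perimeter at t=0.103: 19.7338

Cross-section at t=0.103: each vertex is (1-t)·p0[i] + t·p1[i].
  v1: (1-0.103)·(3.53,1.56) + 0.103·(3.34,-0.58) = (3.5104,1.3396)
  v2: (1-0.103)·(-4.4,1.07) + 0.103·(-2.74,-1.08) = (-4.2290,0.8486)
  v3: (1-0.103)·(2.04,-2.61) + 0.103·(2.9,-5) = (2.1286,-2.8562)
  v4: (1-0.103)·(3.34,-0.65) + 0.103·(4.87,-2.71) = (3.4976,-0.8622)
Perimeter = Σ |v_{i+1} − v_i|:
  edge 1→2: √(-7.7394² + -0.4910²) = 7.7550 (running 7.7550)
  edge 2→3: √(6.3576² + -3.7047²) = 7.3583 (running 15.1133)
  edge 3→4: √(1.3690² + 1.9940²) = 2.4187 (running 17.5320)
  edge 4→1: √(0.0128² + 2.2018²) = 2.2018 (running 19.7338)
Perimeter = 19.7338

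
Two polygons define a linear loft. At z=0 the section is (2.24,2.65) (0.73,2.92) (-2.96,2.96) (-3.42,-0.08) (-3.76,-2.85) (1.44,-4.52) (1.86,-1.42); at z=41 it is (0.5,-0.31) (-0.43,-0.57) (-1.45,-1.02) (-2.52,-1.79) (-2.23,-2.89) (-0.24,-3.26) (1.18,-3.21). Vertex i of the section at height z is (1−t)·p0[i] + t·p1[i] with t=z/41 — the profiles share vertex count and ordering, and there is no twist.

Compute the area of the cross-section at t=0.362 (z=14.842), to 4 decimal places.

Area at t=0.362: 22.8922

Cross-section at t=0.362: each vertex is (1-t)·p0[i] + t·p1[i].
  v1: (1-0.362)·(2.24,2.65) + 0.362·(0.5,-0.31) = (1.6101,1.5785)
  v2: (1-0.362)·(0.73,2.92) + 0.362·(-0.43,-0.57) = (0.3101,1.6566)
  v3: (1-0.362)·(-2.96,2.96) + 0.362·(-1.45,-1.02) = (-2.4134,1.5192)
  v4: (1-0.362)·(-3.42,-0.08) + 0.362·(-2.52,-1.79) = (-3.0942,-0.6990)
  v5: (1-0.362)·(-3.76,-2.85) + 0.362·(-2.23,-2.89) = (-3.2061,-2.8645)
  v6: (1-0.362)·(1.44,-4.52) + 0.362·(-0.24,-3.26) = (0.8318,-4.0639)
  v7: (1-0.362)·(1.86,-1.42) + 0.362·(1.18,-3.21) = (1.6138,-2.0680)
Shoelace sum Σ(x_i·y_{i+1} − x_{i+1}·y_i):
  i=1: 1.6101·1.6566 − 0.3101·1.5785 = +2.1779 (running +2.1779)
  i=2: 0.3101·1.5192 − -2.4134·1.6566 = +4.4691 (running +6.6470)
  i=3: -2.4134·-0.6990 − -3.0942·1.5192 = +6.3878 (running +13.0349)
  i=4: -3.0942·-2.8645 − -3.2061·-0.6990 = +6.6221 (running +19.6570)
  i=5: -3.2061·-4.0639 − 0.8318·-2.8645 = +15.4122 (running +35.0692)
  i=6: 0.8318·-2.0680 − 1.6138·-4.0639 = +4.8382 (running +39.9074)
  i=7: 1.6138·1.5785 − 1.6101·-2.0680 = +5.8771 (running +45.7845)
Area = |Σ|/2 = |45.7845|/2 = 22.8922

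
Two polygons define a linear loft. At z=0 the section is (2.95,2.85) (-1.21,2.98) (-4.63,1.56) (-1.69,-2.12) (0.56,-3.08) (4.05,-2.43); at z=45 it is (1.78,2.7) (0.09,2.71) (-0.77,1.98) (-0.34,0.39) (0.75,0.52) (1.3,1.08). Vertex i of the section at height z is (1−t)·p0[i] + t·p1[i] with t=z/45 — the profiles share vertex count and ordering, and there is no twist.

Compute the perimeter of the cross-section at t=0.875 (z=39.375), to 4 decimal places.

Cross-section at t=0.875: each vertex is (1-t)·p0[i] + t·p1[i].
  v1: (1-0.875)·(2.95,2.85) + 0.875·(1.78,2.7) = (1.9263,2.7188)
  v2: (1-0.875)·(-1.21,2.98) + 0.875·(0.09,2.71) = (-0.0725,2.7437)
  v3: (1-0.875)·(-4.63,1.56) + 0.875·(-0.77,1.98) = (-1.2525,1.9275)
  v4: (1-0.875)·(-1.69,-2.12) + 0.875·(-0.34,0.39) = (-0.5088,0.0762)
  v5: (1-0.875)·(0.56,-3.08) + 0.875·(0.75,0.52) = (0.7263,0.0700)
  v6: (1-0.875)·(4.05,-2.43) + 0.875·(1.3,1.08) = (1.6437,0.6413)
Perimeter = Σ |v_{i+1} − v_i|:
  edge 1→2: √(-1.9988² + 0.0250²) = 1.9989 (running 1.9989)
  edge 2→3: √(-1.1800² + -0.8162²) = 1.4348 (running 3.4337)
  edge 3→4: √(0.7437² + -1.8513²) = 1.9951 (running 5.4288)
  edge 4→5: √(1.2350² + -0.0062²) = 1.2350 (running 6.6638)
  edge 5→6: √(0.9175² + 0.5713²) = 1.0808 (running 7.7446)
  edge 6→1: √(0.2825² + 2.0775²) = 2.0966 (running 9.8412)
Perimeter = 9.8412

Perimeter at t=0.875: 9.8412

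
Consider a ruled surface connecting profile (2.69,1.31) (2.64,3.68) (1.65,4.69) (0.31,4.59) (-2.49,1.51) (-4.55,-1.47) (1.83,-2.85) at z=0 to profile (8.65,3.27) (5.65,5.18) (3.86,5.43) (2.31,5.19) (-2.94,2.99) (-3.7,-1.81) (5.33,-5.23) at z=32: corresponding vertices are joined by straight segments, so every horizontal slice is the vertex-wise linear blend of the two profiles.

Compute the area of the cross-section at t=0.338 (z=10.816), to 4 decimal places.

Cross-section at t=0.338: each vertex is (1-t)·p0[i] + t·p1[i].
  v1: (1-0.338)·(2.69,1.31) + 0.338·(8.65,3.27) = (4.7045,1.9725)
  v2: (1-0.338)·(2.64,3.68) + 0.338·(5.65,5.18) = (3.6574,4.1870)
  v3: (1-0.338)·(1.65,4.69) + 0.338·(3.86,5.43) = (2.3970,4.9401)
  v4: (1-0.338)·(0.31,4.59) + 0.338·(2.31,5.19) = (0.9860,4.7928)
  v5: (1-0.338)·(-2.49,1.51) + 0.338·(-2.94,2.99) = (-2.6421,2.0102)
  v6: (1-0.338)·(-4.55,-1.47) + 0.338·(-3.7,-1.81) = (-4.2627,-1.5849)
  v7: (1-0.338)·(1.83,-2.85) + 0.338·(5.33,-5.23) = (3.0130,-3.6544)
Shoelace sum Σ(x_i·y_{i+1} − x_{i+1}·y_i):
  i=1: 4.7045·4.1870 − 3.6574·1.9725 = +12.4835 (running +12.4835)
  i=2: 3.6574·4.9401 − 2.3970·4.1870 = +8.0317 (running +20.5153)
  i=3: 2.3970·4.7928 − 0.9860·4.9401 = +6.6173 (running +27.1326)
  i=4: 0.9860·2.0102 − -2.6421·4.7928 = +14.6452 (running +41.7777)
  i=5: -2.6421·-1.5849 − -4.2627·2.0102 = +12.7566 (running +54.5343)
  i=6: -4.2627·-3.6544 − 3.0130·-1.5849 = +20.3531 (running +74.8874)
  i=7: 3.0130·1.9725 − 4.7045·-3.6544 = +23.1353 (running +98.0228)
Area = |Σ|/2 = |98.0228|/2 = 49.0114

Area at t=0.338: 49.0114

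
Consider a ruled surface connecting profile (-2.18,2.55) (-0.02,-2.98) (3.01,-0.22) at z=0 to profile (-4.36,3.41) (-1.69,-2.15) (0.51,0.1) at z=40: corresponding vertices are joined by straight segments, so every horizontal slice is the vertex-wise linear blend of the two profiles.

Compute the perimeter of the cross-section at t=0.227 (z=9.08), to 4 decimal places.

Perimeter at t=0.227: 15.7461

Cross-section at t=0.227: each vertex is (1-t)·p0[i] + t·p1[i].
  v1: (1-0.227)·(-2.18,2.55) + 0.227·(-4.36,3.41) = (-2.6749,2.7452)
  v2: (1-0.227)·(-0.02,-2.98) + 0.227·(-1.69,-2.15) = (-0.3991,-2.7916)
  v3: (1-0.227)·(3.01,-0.22) + 0.227·(0.51,0.1) = (2.4425,-0.1474)
Perimeter = Σ |v_{i+1} − v_i|:
  edge 1→2: √(2.2758² + -5.5368²) = 5.9863 (running 5.9863)
  edge 2→3: √(2.8416² + 2.6442²) = 3.8816 (running 9.8678)
  edge 3→1: √(-5.1174² + 2.8926²) = 5.8783 (running 15.7461)
Perimeter = 15.7461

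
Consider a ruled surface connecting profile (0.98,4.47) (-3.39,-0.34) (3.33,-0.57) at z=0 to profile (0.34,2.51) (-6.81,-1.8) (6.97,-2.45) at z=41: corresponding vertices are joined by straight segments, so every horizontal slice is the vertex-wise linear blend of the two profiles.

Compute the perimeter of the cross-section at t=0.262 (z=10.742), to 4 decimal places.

Perimeter at t=0.262: 21.5990

Cross-section at t=0.262: each vertex is (1-t)·p0[i] + t·p1[i].
  v1: (1-0.262)·(0.98,4.47) + 0.262·(0.34,2.51) = (0.8123,3.9565)
  v2: (1-0.262)·(-3.39,-0.34) + 0.262·(-6.81,-1.8) = (-4.2860,-0.7225)
  v3: (1-0.262)·(3.33,-0.57) + 0.262·(6.97,-2.45) = (4.2837,-1.0626)
Perimeter = Σ |v_{i+1} − v_i|:
  edge 1→2: √(-5.0984² + -4.6790²) = 6.9200 (running 6.9200)
  edge 2→3: √(8.5697² + -0.3400²) = 8.5765 (running 15.4965)
  edge 3→1: √(-3.4714² + 5.0190²) = 6.1025 (running 21.5990)
Perimeter = 21.5990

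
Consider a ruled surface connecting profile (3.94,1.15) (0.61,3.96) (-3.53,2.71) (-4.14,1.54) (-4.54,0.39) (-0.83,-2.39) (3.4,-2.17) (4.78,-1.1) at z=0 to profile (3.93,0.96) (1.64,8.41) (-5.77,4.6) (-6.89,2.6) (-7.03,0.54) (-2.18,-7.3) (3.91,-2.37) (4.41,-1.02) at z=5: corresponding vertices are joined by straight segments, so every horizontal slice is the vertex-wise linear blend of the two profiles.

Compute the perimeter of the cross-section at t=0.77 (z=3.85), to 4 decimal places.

Cross-section at t=0.77: each vertex is (1-t)·p0[i] + t·p1[i].
  v1: (1-0.77)·(3.94,1.15) + 0.77·(3.93,0.96) = (3.9323,1.0037)
  v2: (1-0.77)·(0.61,3.96) + 0.77·(1.64,8.41) = (1.4031,7.3865)
  v3: (1-0.77)·(-3.53,2.71) + 0.77·(-5.77,4.6) = (-5.2548,4.1653)
  v4: (1-0.77)·(-4.14,1.54) + 0.77·(-6.89,2.6) = (-6.2575,2.3562)
  v5: (1-0.77)·(-4.54,0.39) + 0.77·(-7.03,0.54) = (-6.4573,0.5055)
  v6: (1-0.77)·(-0.83,-2.39) + 0.77·(-2.18,-7.3) = (-1.8695,-6.1707)
  v7: (1-0.77)·(3.4,-2.17) + 0.77·(3.91,-2.37) = (3.7927,-2.3240)
  v8: (1-0.77)·(4.78,-1.1) + 0.77·(4.41,-1.02) = (4.4951,-1.0384)
Perimeter = Σ |v_{i+1} − v_i|:
  edge 1→2: √(-2.5292² + 6.3828²) = 6.8656 (running 6.8656)
  edge 2→3: √(-6.6579² + -3.2212²) = 7.3962 (running 14.2618)
  edge 3→4: √(-1.0027² + -1.8091²) = 2.0684 (running 16.3302)
  edge 4→5: √(-0.1998² + -1.8507²) = 1.8615 (running 18.1917)
  edge 5→6: √(4.5878² + -6.6762²) = 8.1006 (running 26.2923)
  edge 6→7: √(5.6622² + 3.8467²) = 6.8453 (running 33.1375)
  edge 7→8: √(0.7024² + 1.2856²) = 1.4650 (running 34.6025)
  edge 8→1: √(-0.5628² + 2.0421²) = 2.1182 (running 36.7207)
Perimeter = 36.7207

Perimeter at t=0.77: 36.7207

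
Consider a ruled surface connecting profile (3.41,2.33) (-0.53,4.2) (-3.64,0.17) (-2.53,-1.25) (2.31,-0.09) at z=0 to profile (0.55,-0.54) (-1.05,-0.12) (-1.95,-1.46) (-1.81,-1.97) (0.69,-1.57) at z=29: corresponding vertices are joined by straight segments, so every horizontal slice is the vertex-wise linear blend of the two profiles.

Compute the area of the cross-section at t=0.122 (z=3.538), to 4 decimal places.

Cross-section at t=0.122: each vertex is (1-t)·p0[i] + t·p1[i].
  v1: (1-0.122)·(3.41,2.33) + 0.122·(0.55,-0.54) = (3.0611,1.9799)
  v2: (1-0.122)·(-0.53,4.2) + 0.122·(-1.05,-0.12) = (-0.5934,3.6730)
  v3: (1-0.122)·(-3.64,0.17) + 0.122·(-1.95,-1.46) = (-3.4338,-0.0289)
  v4: (1-0.122)·(-2.53,-1.25) + 0.122·(-1.81,-1.97) = (-2.4422,-1.3378)
  v5: (1-0.122)·(2.31,-0.09) + 0.122·(0.69,-1.57) = (2.1124,-0.2706)
Shoelace sum Σ(x_i·y_{i+1} − x_{i+1}·y_i):
  i=1: 3.0611·3.6730 − -0.5934·1.9799 = +12.4182 (running +12.4182)
  i=2: -0.5934·-0.0289 − -3.4338·3.6730 = +12.6294 (running +25.0476)
  i=3: -3.4338·-1.3378 − -2.4422·-0.0289 = +4.5234 (running +29.5710)
  i=4: -2.4422·-0.2706 − 2.1124·-1.3378 = +3.4868 (running +33.0577)
  i=5: 2.1124·1.9799 − 3.0611·-0.2706 = +5.0104 (running +38.0681)
Area = |Σ|/2 = |38.0681|/2 = 19.0341

Area at t=0.122: 19.0341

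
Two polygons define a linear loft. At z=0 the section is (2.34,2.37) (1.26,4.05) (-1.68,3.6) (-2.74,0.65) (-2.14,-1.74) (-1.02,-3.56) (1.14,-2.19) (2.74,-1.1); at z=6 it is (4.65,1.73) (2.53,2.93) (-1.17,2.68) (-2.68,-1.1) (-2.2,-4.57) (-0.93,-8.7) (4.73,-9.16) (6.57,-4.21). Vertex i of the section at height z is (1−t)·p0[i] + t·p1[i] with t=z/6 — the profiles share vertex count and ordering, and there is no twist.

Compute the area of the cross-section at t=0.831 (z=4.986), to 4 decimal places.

Area at t=0.831: 74.5906

Cross-section at t=0.831: each vertex is (1-t)·p0[i] + t·p1[i].
  v1: (1-0.831)·(2.34,2.37) + 0.831·(4.65,1.73) = (4.2596,1.8382)
  v2: (1-0.831)·(1.26,4.05) + 0.831·(2.53,2.93) = (2.3154,3.1193)
  v3: (1-0.831)·(-1.68,3.6) + 0.831·(-1.17,2.68) = (-1.2562,2.8355)
  v4: (1-0.831)·(-2.74,0.65) + 0.831·(-2.68,-1.1) = (-2.6901,-0.8043)
  v5: (1-0.831)·(-2.14,-1.74) + 0.831·(-2.2,-4.57) = (-2.1899,-4.0917)
  v6: (1-0.831)·(-1.02,-3.56) + 0.831·(-0.93,-8.7) = (-0.9452,-7.8313)
  v7: (1-0.831)·(1.14,-2.19) + 0.831·(4.73,-9.16) = (4.1233,-7.9821)
  v8: (1-0.831)·(2.74,-1.1) + 0.831·(6.57,-4.21) = (5.9227,-3.6844)
Shoelace sum Σ(x_i·y_{i+1} − x_{i+1}·y_i):
  i=1: 4.2596·3.1193 − 2.3154·1.8382 = +9.0309 (running +9.0309)
  i=2: 2.3154·2.8355 − -1.2562·3.1193 = +10.4836 (running +19.5145)
  i=3: -1.2562·-0.8043 − -2.6901·2.8355 = +8.6381 (running +28.1526)
  i=4: -2.6901·-4.0917 − -2.1899·-0.8043 = +9.2461 (running +37.3988)
  i=5: -2.1899·-7.8313 − -0.9452·-4.0917 = +13.2820 (running +50.6807)
  i=6: -0.9452·-7.9821 − 4.1233·-7.8313 = +39.8356 (running +90.5164)
  i=7: 4.1233·-3.6844 − 5.9227·-7.9821 = +32.0838 (running +122.6001)
  i=8: 5.9227·1.8382 − 4.2596·-3.6844 = +26.5811 (running +149.1812)
Area = |Σ|/2 = |149.1812|/2 = 74.5906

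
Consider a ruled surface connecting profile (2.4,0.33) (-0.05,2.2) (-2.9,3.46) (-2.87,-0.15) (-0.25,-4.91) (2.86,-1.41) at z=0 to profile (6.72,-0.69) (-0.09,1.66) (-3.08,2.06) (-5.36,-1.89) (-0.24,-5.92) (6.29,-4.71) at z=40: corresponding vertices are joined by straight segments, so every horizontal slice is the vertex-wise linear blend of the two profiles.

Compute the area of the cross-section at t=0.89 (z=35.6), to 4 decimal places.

Area at t=0.89: 60.2390

Cross-section at t=0.89: each vertex is (1-t)·p0[i] + t·p1[i].
  v1: (1-0.89)·(2.4,0.33) + 0.89·(6.72,-0.69) = (6.2448,-0.5778)
  v2: (1-0.89)·(-0.05,2.2) + 0.89·(-0.09,1.66) = (-0.0856,1.7194)
  v3: (1-0.89)·(-2.9,3.46) + 0.89·(-3.08,2.06) = (-3.0602,2.2140)
  v4: (1-0.89)·(-2.87,-0.15) + 0.89·(-5.36,-1.89) = (-5.0861,-1.6986)
  v5: (1-0.89)·(-0.25,-4.91) + 0.89·(-0.24,-5.92) = (-0.2411,-5.8089)
  v6: (1-0.89)·(2.86,-1.41) + 0.89·(6.29,-4.71) = (5.9127,-4.3470)
Shoelace sum Σ(x_i·y_{i+1} − x_{i+1}·y_i):
  i=1: 6.2448·1.7194 − -0.0856·-0.5778 = +10.6878 (running +10.6878)
  i=2: -0.0856·2.2140 − -3.0602·1.7194 = +5.0722 (running +15.7600)
  i=3: -3.0602·-1.6986 − -5.0861·2.2140 = +16.4587 (running +32.2187)
  i=4: -5.0861·-5.8089 − -0.2411·-1.6986 = +29.1351 (running +61.3538)
  i=5: -0.2411·-4.3470 − 5.9127·-5.8089 = +35.3943 (running +96.7482)
  i=6: 5.9127·-0.5778 − 6.2448·-4.3470 = +23.7298 (running +120.4780)
Area = |Σ|/2 = |120.4780|/2 = 60.2390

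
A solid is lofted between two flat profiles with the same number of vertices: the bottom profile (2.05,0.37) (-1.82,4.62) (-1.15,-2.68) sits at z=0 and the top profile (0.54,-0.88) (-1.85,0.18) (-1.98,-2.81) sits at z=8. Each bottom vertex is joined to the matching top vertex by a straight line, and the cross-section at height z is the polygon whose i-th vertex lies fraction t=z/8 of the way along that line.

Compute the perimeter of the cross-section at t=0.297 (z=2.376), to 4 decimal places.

Cross-section at t=0.297: each vertex is (1-t)·p0[i] + t·p1[i].
  v1: (1-0.297)·(2.05,0.37) + 0.297·(0.54,-0.88) = (1.6015,-0.0012)
  v2: (1-0.297)·(-1.82,4.62) + 0.297·(-1.85,0.18) = (-1.8289,3.3013)
  v3: (1-0.297)·(-1.15,-2.68) + 0.297·(-1.98,-2.81) = (-1.3965,-2.7186)
Perimeter = Σ |v_{i+1} − v_i|:
  edge 1→2: √(-3.4304² + 3.3026²) = 4.7618 (running 4.7618)
  edge 2→3: √(0.4324² + -6.0199²) = 6.0354 (running 10.7973)
  edge 3→1: √(2.9980² + 2.7174²) = 4.0463 (running 14.8435)
Perimeter = 14.8435

Perimeter at t=0.297: 14.8435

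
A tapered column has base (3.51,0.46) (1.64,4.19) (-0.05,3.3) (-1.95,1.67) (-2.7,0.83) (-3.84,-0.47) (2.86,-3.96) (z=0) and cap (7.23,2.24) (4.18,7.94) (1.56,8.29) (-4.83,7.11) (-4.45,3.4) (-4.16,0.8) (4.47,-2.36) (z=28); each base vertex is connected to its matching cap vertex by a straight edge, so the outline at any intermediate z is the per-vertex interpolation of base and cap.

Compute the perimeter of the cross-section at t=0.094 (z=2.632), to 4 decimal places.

Perimeter at t=0.094: 24.3831

Cross-section at t=0.094: each vertex is (1-t)·p0[i] + t·p1[i].
  v1: (1-0.094)·(3.51,0.46) + 0.094·(7.23,2.24) = (3.8597,0.6273)
  v2: (1-0.094)·(1.64,4.19) + 0.094·(4.18,7.94) = (1.8788,4.5425)
  v3: (1-0.094)·(-0.05,3.3) + 0.094·(1.56,8.29) = (0.1013,3.7691)
  v4: (1-0.094)·(-1.95,1.67) + 0.094·(-4.83,7.11) = (-2.2207,2.1814)
  v5: (1-0.094)·(-2.7,0.83) + 0.094·(-4.45,3.4) = (-2.8645,1.0716)
  v6: (1-0.094)·(-3.84,-0.47) + 0.094·(-4.16,0.8) = (-3.8701,-0.3506)
  v7: (1-0.094)·(2.86,-3.96) + 0.094·(4.47,-2.36) = (3.0113,-3.8096)
Perimeter = Σ |v_{i+1} − v_i|:
  edge 1→2: √(-1.9809² + 3.9152²) = 4.3878 (running 4.3878)
  edge 2→3: √(-1.7774² + -0.7734²) = 1.9384 (running 6.3262)
  edge 3→4: √(-2.3221² + -1.5877²) = 2.8130 (running 9.1392)
  edge 4→5: √(-0.6438² + -1.1098²) = 1.2830 (running 10.4221)
  edge 5→6: √(-1.0056² + -1.4222²) = 1.7418 (running 12.1639)
  edge 6→7: √(6.8814² + -3.4590²) = 7.7018 (running 19.8658)
  edge 7→1: √(0.8483² + 4.4369²) = 4.5173 (running 24.3831)
Perimeter = 24.3831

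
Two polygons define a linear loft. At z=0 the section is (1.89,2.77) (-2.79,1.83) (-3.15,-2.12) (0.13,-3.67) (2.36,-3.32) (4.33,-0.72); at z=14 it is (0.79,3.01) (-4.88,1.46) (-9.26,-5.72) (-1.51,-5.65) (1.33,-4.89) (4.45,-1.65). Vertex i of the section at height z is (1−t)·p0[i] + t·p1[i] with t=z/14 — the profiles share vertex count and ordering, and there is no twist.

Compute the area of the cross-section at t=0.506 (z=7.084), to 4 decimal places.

Cross-section at t=0.506: each vertex is (1-t)·p0[i] + t·p1[i].
  v1: (1-0.506)·(1.89,2.77) + 0.506·(0.79,3.01) = (1.3334,2.8914)
  v2: (1-0.506)·(-2.79,1.83) + 0.506·(-4.88,1.46) = (-3.8475,1.6428)
  v3: (1-0.506)·(-3.15,-2.12) + 0.506·(-9.26,-5.72) = (-6.2417,-3.9416)
  v4: (1-0.506)·(0.13,-3.67) + 0.506·(-1.51,-5.65) = (-0.6998,-4.6719)
  v5: (1-0.506)·(2.36,-3.32) + 0.506·(1.33,-4.89) = (1.8388,-4.1144)
  v6: (1-0.506)·(4.33,-0.72) + 0.506·(4.45,-1.65) = (4.3907,-1.1906)
Shoelace sum Σ(x_i·y_{i+1} − x_{i+1}·y_i):
  i=1: 1.3334·1.6428 − -3.8475·2.8914 = +13.3154 (running +13.3154)
  i=2: -3.8475·-3.9416 − -6.2417·1.6428 = +25.4191 (running +38.7346)
  i=3: -6.2417·-4.6719 − -0.6998·-3.9416 = +26.4018 (running +65.1363)
  i=4: -0.6998·-4.1144 − 1.8388·-4.6719 = +11.4702 (running +76.6065)
  i=5: 1.8388·-1.1906 − 4.3907·-4.1144 = +15.8760 (running +92.4825)
  i=6: 4.3907·2.8914 − 1.3334·-1.1906 = +14.2830 (running +106.7656)
Area = |Σ|/2 = |106.7656|/2 = 53.3828

Area at t=0.506: 53.3828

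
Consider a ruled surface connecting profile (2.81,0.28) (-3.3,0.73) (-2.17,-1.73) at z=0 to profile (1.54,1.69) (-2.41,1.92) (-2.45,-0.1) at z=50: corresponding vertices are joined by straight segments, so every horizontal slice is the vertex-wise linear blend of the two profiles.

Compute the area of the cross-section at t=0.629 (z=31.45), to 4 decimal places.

Area at t=0.629: 5.1253

Cross-section at t=0.629: each vertex is (1-t)·p0[i] + t·p1[i].
  v1: (1-0.629)·(2.81,0.28) + 0.629·(1.54,1.69) = (2.0112,1.1669)
  v2: (1-0.629)·(-3.3,0.73) + 0.629·(-2.41,1.92) = (-2.7402,1.4785)
  v3: (1-0.629)·(-2.17,-1.73) + 0.629·(-2.45,-0.1) = (-2.3461,-0.7047)
Shoelace sum Σ(x_i·y_{i+1} − x_{i+1}·y_i):
  i=1: 2.0112·1.4785 − -2.7402·1.1669 = +6.1710 (running +6.1710)
  i=2: -2.7402·-0.7047 − -2.3461·1.4785 = +5.3999 (running +11.5709)
  i=3: -2.3461·1.1669 − 2.0112·-0.7047 = -1.3203 (running +10.2506)
Area = |Σ|/2 = |10.2506|/2 = 5.1253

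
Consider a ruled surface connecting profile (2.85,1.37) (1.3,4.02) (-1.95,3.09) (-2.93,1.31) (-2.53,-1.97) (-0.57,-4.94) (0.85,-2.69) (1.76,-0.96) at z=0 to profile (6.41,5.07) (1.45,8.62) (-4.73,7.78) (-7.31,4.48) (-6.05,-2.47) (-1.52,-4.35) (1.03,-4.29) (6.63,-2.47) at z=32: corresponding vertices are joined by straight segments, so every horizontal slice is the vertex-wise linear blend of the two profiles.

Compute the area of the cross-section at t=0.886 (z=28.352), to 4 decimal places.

Area at t=0.886: 127.6972

Cross-section at t=0.886: each vertex is (1-t)·p0[i] + t·p1[i].
  v1: (1-0.886)·(2.85,1.37) + 0.886·(6.41,5.07) = (6.0042,4.6482)
  v2: (1-0.886)·(1.3,4.02) + 0.886·(1.45,8.62) = (1.4329,8.0956)
  v3: (1-0.886)·(-1.95,3.09) + 0.886·(-4.73,7.78) = (-4.4131,7.2453)
  v4: (1-0.886)·(-2.93,1.31) + 0.886·(-7.31,4.48) = (-6.8107,4.1186)
  v5: (1-0.886)·(-2.53,-1.97) + 0.886·(-6.05,-2.47) = (-5.6487,-2.4130)
  v6: (1-0.886)·(-0.57,-4.94) + 0.886·(-1.52,-4.35) = (-1.4117,-4.4173)
  v7: (1-0.886)·(0.85,-2.69) + 0.886·(1.03,-4.29) = (1.0095,-4.1076)
  v8: (1-0.886)·(1.76,-0.96) + 0.886·(6.63,-2.47) = (6.0748,-2.2979)
Shoelace sum Σ(x_i·y_{i+1} − x_{i+1}·y_i):
  i=1: 6.0042·8.0956 − 1.4329·4.6482 = +41.9469 (running +41.9469)
  i=2: 1.4329·7.2453 − -4.4131·8.0956 = +46.1084 (running +88.0553)
  i=3: -4.4131·4.1186 − -6.8107·7.2453 = +31.1699 (running +119.2251)
  i=4: -6.8107·-2.4130 − -5.6487·4.1186 = +39.6991 (running +158.9242)
  i=5: -5.6487·-4.4173 − -1.4117·-2.4130 = +21.5454 (running +180.4697)
  i=6: -1.4117·-4.1076 − 1.0095·-4.4173 = +10.2578 (running +190.7275)
  i=7: 1.0095·-2.2979 − 6.0748·-4.1076 = +22.6333 (running +213.3608)
  i=8: 6.0748·4.6482 − 6.0042·-2.2979 = +42.0337 (running +255.3945)
Area = |Σ|/2 = |255.3945|/2 = 127.6972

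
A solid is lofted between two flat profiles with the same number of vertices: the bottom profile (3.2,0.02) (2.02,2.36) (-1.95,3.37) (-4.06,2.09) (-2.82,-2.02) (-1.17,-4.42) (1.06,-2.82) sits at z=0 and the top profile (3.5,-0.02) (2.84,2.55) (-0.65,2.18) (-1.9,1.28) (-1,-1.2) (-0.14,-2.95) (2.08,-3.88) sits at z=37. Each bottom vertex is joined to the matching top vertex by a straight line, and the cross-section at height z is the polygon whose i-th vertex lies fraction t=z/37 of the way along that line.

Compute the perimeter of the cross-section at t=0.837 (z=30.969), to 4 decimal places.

Perimeter at t=0.837: 19.1936

Cross-section at t=0.837: each vertex is (1-t)·p0[i] + t·p1[i].
  v1: (1-0.837)·(3.2,0.02) + 0.837·(3.5,-0.02) = (3.4511,-0.0135)
  v2: (1-0.837)·(2.02,2.36) + 0.837·(2.84,2.55) = (2.7063,2.5190)
  v3: (1-0.837)·(-1.95,3.37) + 0.837·(-0.65,2.18) = (-0.8619,2.3740)
  v4: (1-0.837)·(-4.06,2.09) + 0.837·(-1.9,1.28) = (-2.2521,1.4120)
  v5: (1-0.837)·(-2.82,-2.02) + 0.837·(-1,-1.2) = (-1.2967,-1.3337)
  v6: (1-0.837)·(-1.17,-4.42) + 0.837·(-0.14,-2.95) = (-0.3079,-3.1896)
  v7: (1-0.837)·(1.06,-2.82) + 0.837·(2.08,-3.88) = (1.9137,-3.7072)
Perimeter = Σ |v_{i+1} − v_i|:
  edge 1→2: √(-0.7448² + 2.5325²) = 2.6397 (running 2.6397)
  edge 2→3: √(-3.5682² + -0.1451²) = 3.5712 (running 6.2109)
  edge 3→4: √(-1.3902² + -0.9619²) = 1.6905 (running 7.9015)
  edge 4→5: √(0.9554² + -2.7457²) = 2.9072 (running 10.8086)
  edge 5→6: √(0.9888² + -1.8559²) = 2.1029 (running 12.9116)
  edge 6→7: √(2.2216² + -0.5176²) = 2.2811 (running 15.1927)
  edge 7→1: √(1.5374² + 3.6937²) = 4.0009 (running 19.1936)
Perimeter = 19.1936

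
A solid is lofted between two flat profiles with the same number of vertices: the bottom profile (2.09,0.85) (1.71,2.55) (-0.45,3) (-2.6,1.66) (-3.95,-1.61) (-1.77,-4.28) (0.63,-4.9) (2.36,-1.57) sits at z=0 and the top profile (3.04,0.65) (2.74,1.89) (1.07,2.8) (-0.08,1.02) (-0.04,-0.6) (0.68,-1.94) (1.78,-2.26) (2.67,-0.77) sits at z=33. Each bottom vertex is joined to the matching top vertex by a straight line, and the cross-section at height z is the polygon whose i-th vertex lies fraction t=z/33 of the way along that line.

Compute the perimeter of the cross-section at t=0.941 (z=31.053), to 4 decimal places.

Cross-section at t=0.941: each vertex is (1-t)·p0[i] + t·p1[i].
  v1: (1-0.941)·(2.09,0.85) + 0.941·(3.04,0.65) = (2.9840,0.6618)
  v2: (1-0.941)·(1.71,2.55) + 0.941·(2.74,1.89) = (2.6792,1.9289)
  v3: (1-0.941)·(-0.45,3) + 0.941·(1.07,2.8) = (0.9803,2.8118)
  v4: (1-0.941)·(-2.6,1.66) + 0.941·(-0.08,1.02) = (-0.2287,1.0578)
  v5: (1-0.941)·(-3.95,-1.61) + 0.941·(-0.04,-0.6) = (-0.2707,-0.6596)
  v6: (1-0.941)·(-1.77,-4.28) + 0.941·(0.68,-1.94) = (0.5354,-2.0781)
  v7: (1-0.941)·(0.63,-4.9) + 0.941·(1.78,-2.26) = (1.7121,-2.4158)
  v8: (1-0.941)·(2.36,-1.57) + 0.941·(2.67,-0.77) = (2.6517,-0.8172)
Perimeter = Σ |v_{i+1} − v_i|:
  edge 1→2: √(-0.3047² + 1.2671²) = 1.3033 (running 1.3033)
  edge 2→3: √(-1.6989² + 0.8829²) = 1.9146 (running 3.2179)
  edge 3→4: √(-1.2090² + -1.7540²) = 2.1303 (running 5.3482)
  edge 4→5: √(-0.0420² + -1.7174²) = 1.7179 (running 7.0661)
  edge 5→6: √(0.8061² + -1.4185²) = 1.6315 (running 8.6976)
  edge 6→7: √(1.1767² + -0.3377²) = 1.2242 (running 9.9218)
  edge 7→8: √(0.9396² + 1.5986²) = 1.8542 (running 11.7760)
  edge 8→1: √(0.3322² + 1.4790²) = 1.5159 (running 13.2919)
Perimeter = 13.2919

Perimeter at t=0.941: 13.2919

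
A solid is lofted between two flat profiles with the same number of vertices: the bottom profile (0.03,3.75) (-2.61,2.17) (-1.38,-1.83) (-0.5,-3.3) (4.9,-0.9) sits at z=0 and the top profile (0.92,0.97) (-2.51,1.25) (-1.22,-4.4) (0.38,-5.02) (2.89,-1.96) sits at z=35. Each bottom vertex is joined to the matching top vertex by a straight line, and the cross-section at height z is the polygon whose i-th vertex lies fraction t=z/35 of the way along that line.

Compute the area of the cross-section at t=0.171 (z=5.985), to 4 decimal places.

Area at t=0.171: 26.7018

Cross-section at t=0.171: each vertex is (1-t)·p0[i] + t·p1[i].
  v1: (1-0.171)·(0.03,3.75) + 0.171·(0.92,0.97) = (0.1822,3.2746)
  v2: (1-0.171)·(-2.61,2.17) + 0.171·(-2.51,1.25) = (-2.5929,2.0127)
  v3: (1-0.171)·(-1.38,-1.83) + 0.171·(-1.22,-4.4) = (-1.3526,-2.2695)
  v4: (1-0.171)·(-0.5,-3.3) + 0.171·(0.38,-5.02) = (-0.3495,-3.5941)
  v5: (1-0.171)·(4.9,-0.9) + 0.171·(2.89,-1.96) = (4.5563,-1.0813)
Shoelace sum Σ(x_i·y_{i+1} − x_{i+1}·y_i):
  i=1: 0.1822·2.0127 − -2.5929·3.2746 = +8.8575 (running +8.8575)
  i=2: -2.5929·-2.2695 − -1.3526·2.0127 = +8.6069 (running +17.4644)
  i=3: -1.3526·-3.5941 − -0.3495·-2.2695 = +4.0683 (running +21.5327)
  i=4: -0.3495·-1.0813 − 4.5563·-3.5941 = +16.7538 (running +38.2865)
  i=5: 4.5563·3.2746 − 0.1822·-1.0813 = +15.1171 (running +53.4036)
Area = |Σ|/2 = |53.4036|/2 = 26.7018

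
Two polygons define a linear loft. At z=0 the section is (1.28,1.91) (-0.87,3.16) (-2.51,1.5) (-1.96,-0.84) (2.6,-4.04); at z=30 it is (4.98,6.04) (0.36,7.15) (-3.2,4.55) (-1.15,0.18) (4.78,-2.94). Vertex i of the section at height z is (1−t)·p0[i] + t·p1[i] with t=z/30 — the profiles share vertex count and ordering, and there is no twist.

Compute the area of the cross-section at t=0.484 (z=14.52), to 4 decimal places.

Area at t=0.484: 33.9225

Cross-section at t=0.484: each vertex is (1-t)·p0[i] + t·p1[i].
  v1: (1-0.484)·(1.28,1.91) + 0.484·(4.98,6.04) = (3.0708,3.9089)
  v2: (1-0.484)·(-0.87,3.16) + 0.484·(0.36,7.15) = (-0.2747,5.0912)
  v3: (1-0.484)·(-2.51,1.5) + 0.484·(-3.2,4.55) = (-2.8440,2.9762)
  v4: (1-0.484)·(-1.96,-0.84) + 0.484·(-1.15,0.18) = (-1.5680,-0.3463)
  v5: (1-0.484)·(2.6,-4.04) + 0.484·(4.78,-2.94) = (3.6551,-3.5076)
Shoelace sum Σ(x_i·y_{i+1} − x_{i+1}·y_i):
  i=1: 3.0708·5.0912 − -0.2747·3.9089 = +16.7076 (running +16.7076)
  i=2: -0.2747·2.9762 − -2.8440·5.0912 = +13.6616 (running +30.3692)
  i=3: -2.8440·-0.3463 − -1.5680·2.9762 = +5.6515 (running +36.0207)
  i=4: -1.5680·-3.5076 − 3.6551·-0.3463 = +6.7656 (running +42.7863)
  i=5: 3.6551·3.9089 − 3.0708·-3.5076 = +25.0587 (running +67.8450)
Area = |Σ|/2 = |67.8450|/2 = 33.9225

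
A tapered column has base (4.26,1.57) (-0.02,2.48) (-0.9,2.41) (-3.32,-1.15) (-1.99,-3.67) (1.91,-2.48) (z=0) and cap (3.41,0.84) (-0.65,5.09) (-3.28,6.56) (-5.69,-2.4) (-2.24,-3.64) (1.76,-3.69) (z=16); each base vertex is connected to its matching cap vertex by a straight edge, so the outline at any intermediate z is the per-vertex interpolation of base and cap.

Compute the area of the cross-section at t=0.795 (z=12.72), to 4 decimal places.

Area at t=0.795: 52.3690

Cross-section at t=0.795: each vertex is (1-t)·p0[i] + t·p1[i].
  v1: (1-0.795)·(4.26,1.57) + 0.795·(3.41,0.84) = (3.5842,0.9897)
  v2: (1-0.795)·(-0.02,2.48) + 0.795·(-0.65,5.09) = (-0.5209,4.5549)
  v3: (1-0.795)·(-0.9,2.41) + 0.795·(-3.28,6.56) = (-2.7921,5.7092)
  v4: (1-0.795)·(-3.32,-1.15) + 0.795·(-5.69,-2.4) = (-5.2042,-2.1437)
  v5: (1-0.795)·(-1.99,-3.67) + 0.795·(-2.24,-3.64) = (-2.1888,-3.6462)
  v6: (1-0.795)·(1.91,-2.48) + 0.795·(1.76,-3.69) = (1.7907,-3.4420)
Shoelace sum Σ(x_i·y_{i+1} − x_{i+1}·y_i):
  i=1: 3.5842·4.5549 − -0.5209·0.9897 = +16.8415 (running +16.8415)
  i=2: -0.5209·5.7092 − -2.7921·4.5549 = +9.7442 (running +26.5858)
  i=3: -2.7921·-2.1437 − -5.2042·5.7092 = +35.6974 (running +62.2831)
  i=4: -5.2042·-3.6462 − -2.1888·-2.1437 = +14.2830 (running +76.5661)
  i=5: -2.1888·-3.4420 − 1.7907·-3.6462 = +14.0629 (running +90.6290)
  i=6: 1.7907·0.9897 − 3.5842·-3.4420 = +14.1090 (running +104.7380)
Area = |Σ|/2 = |104.7380|/2 = 52.3690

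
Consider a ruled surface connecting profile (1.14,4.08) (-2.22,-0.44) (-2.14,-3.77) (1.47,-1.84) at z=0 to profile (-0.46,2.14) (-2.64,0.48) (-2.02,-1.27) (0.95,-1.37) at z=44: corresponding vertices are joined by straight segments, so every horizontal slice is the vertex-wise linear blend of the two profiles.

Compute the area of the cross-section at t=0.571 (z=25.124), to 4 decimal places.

Area at t=0.571: 11.5577

Cross-section at t=0.571: each vertex is (1-t)·p0[i] + t·p1[i].
  v1: (1-0.571)·(1.14,4.08) + 0.571·(-0.46,2.14) = (0.2264,2.9723)
  v2: (1-0.571)·(-2.22,-0.44) + 0.571·(-2.64,0.48) = (-2.4598,0.0853)
  v3: (1-0.571)·(-2.14,-3.77) + 0.571·(-2.02,-1.27) = (-2.0715,-2.3425)
  v4: (1-0.571)·(1.47,-1.84) + 0.571·(0.95,-1.37) = (1.1731,-1.5716)
Shoelace sum Σ(x_i·y_{i+1} − x_{i+1}·y_i):
  i=1: 0.2264·0.0853 − -2.4598·2.9723 = +7.3305 (running +7.3305)
  i=2: -2.4598·-2.3425 − -2.0715·0.0853 = +5.9389 (running +13.2694)
  i=3: -2.0715·-1.5716 − 1.1731·-2.3425 = +6.0035 (running +19.2729)
  i=4: 1.1731·2.9723 − 0.2264·-1.5716 = +3.8425 (running +23.1155)
Area = |Σ|/2 = |23.1155|/2 = 11.5577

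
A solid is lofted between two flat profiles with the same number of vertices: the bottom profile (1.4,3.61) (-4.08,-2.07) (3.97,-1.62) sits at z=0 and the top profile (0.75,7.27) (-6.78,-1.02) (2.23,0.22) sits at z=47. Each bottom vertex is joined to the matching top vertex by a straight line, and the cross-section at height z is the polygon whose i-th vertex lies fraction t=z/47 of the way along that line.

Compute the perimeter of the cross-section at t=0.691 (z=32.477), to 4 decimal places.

Cross-section at t=0.691: each vertex is (1-t)·p0[i] + t·p1[i].
  v1: (1-0.691)·(1.4,3.61) + 0.691·(0.75,7.27) = (0.9508,6.1391)
  v2: (1-0.691)·(-4.08,-2.07) + 0.691·(-6.78,-1.02) = (-5.9457,-1.3445)
  v3: (1-0.691)·(3.97,-1.62) + 0.691·(2.23,0.22) = (2.7677,-0.3486)
Perimeter = Σ |v_{i+1} − v_i|:
  edge 1→2: √(-6.8965² + -7.4835²) = 10.1767 (running 10.1767)
  edge 2→3: √(8.7134² + 0.9959²) = 8.7701 (running 18.9468)
  edge 3→1: √(-1.8168² + 6.4876²) = 6.7372 (running 25.6840)
Perimeter = 25.6840

Perimeter at t=0.691: 25.6840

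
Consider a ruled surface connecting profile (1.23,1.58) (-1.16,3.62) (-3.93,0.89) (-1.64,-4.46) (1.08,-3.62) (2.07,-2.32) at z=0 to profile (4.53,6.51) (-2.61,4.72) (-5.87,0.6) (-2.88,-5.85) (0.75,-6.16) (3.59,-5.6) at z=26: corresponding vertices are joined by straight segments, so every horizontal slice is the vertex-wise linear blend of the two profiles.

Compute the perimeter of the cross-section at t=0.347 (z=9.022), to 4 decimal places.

Perimeter at t=0.347: 26.4785

Cross-section at t=0.347: each vertex is (1-t)·p0[i] + t·p1[i].
  v1: (1-0.347)·(1.23,1.58) + 0.347·(4.53,6.51) = (2.3751,3.2907)
  v2: (1-0.347)·(-1.16,3.62) + 0.347·(-2.61,4.72) = (-1.6631,4.0017)
  v3: (1-0.347)·(-3.93,0.89) + 0.347·(-5.87,0.6) = (-4.6032,0.7894)
  v4: (1-0.347)·(-1.64,-4.46) + 0.347·(-2.88,-5.85) = (-2.0703,-4.9423)
  v5: (1-0.347)·(1.08,-3.62) + 0.347·(0.75,-6.16) = (0.9655,-4.5014)
  v6: (1-0.347)·(2.07,-2.32) + 0.347·(3.59,-5.6) = (2.5974,-3.4582)
Perimeter = Σ |v_{i+1} − v_i|:
  edge 1→2: √(-4.0382² + 0.7110²) = 4.1004 (running 4.1004)
  edge 2→3: √(-2.9400² + -3.2123²) = 4.3546 (running 8.4550)
  edge 3→4: √(2.5329² + -5.7317²) = 6.2664 (running 14.7214)
  edge 4→5: √(3.0358² + 0.4409²) = 3.0676 (running 17.7890)
  edge 5→6: √(1.6319² + 1.0432²) = 1.9369 (running 19.7259)
  edge 6→1: √(-0.2223² + 6.7489²) = 6.7525 (running 26.4785)
Perimeter = 26.4785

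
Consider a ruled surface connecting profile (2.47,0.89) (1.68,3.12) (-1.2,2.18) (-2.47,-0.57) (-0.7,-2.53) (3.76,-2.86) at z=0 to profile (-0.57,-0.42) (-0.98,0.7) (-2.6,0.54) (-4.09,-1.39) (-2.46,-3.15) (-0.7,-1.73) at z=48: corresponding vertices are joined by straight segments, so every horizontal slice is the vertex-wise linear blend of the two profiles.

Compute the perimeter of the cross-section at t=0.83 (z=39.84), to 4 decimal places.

Cross-section at t=0.83: each vertex is (1-t)·p0[i] + t·p1[i].
  v1: (1-0.83)·(2.47,0.89) + 0.83·(-0.57,-0.42) = (-0.0532,-0.1973)
  v2: (1-0.83)·(1.68,3.12) + 0.83·(-0.98,0.7) = (-0.5278,1.1114)
  v3: (1-0.83)·(-1.2,2.18) + 0.83·(-2.6,0.54) = (-2.3620,0.8188)
  v4: (1-0.83)·(-2.47,-0.57) + 0.83·(-4.09,-1.39) = (-3.8146,-1.2506)
  v5: (1-0.83)·(-0.7,-2.53) + 0.83·(-2.46,-3.15) = (-2.1608,-3.0446)
  v6: (1-0.83)·(3.76,-2.86) + 0.83·(-0.7,-1.73) = (0.0582,-1.9221)
Perimeter = Σ |v_{i+1} − v_i|:
  edge 1→2: √(-0.4746² + 1.3087²) = 1.3921 (running 1.3921)
  edge 2→3: √(-1.8342² + -0.2926²) = 1.8574 (running 3.2495)
  edge 3→4: √(-1.4526² + -2.0694²) = 2.5283 (running 5.7778)
  edge 4→5: √(1.6538² + -1.7940²) = 2.4400 (running 8.2178)
  edge 5→6: √(2.2190² + 1.1225²) = 2.4868 (running 10.7046)
  edge 6→1: √(-0.1114² + 1.7248²) = 1.7284 (running 12.4330)
Perimeter = 12.4330

Perimeter at t=0.83: 12.4330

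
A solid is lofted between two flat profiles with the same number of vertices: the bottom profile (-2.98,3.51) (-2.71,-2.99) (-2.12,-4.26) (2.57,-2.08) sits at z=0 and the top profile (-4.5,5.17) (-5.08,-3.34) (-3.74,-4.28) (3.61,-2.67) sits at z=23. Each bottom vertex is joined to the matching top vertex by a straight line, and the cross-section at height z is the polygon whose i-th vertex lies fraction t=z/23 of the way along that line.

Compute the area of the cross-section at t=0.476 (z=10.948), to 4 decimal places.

Cross-section at t=0.476: each vertex is (1-t)·p0[i] + t·p1[i].
  v1: (1-0.476)·(-2.98,3.51) + 0.476·(-4.5,5.17) = (-3.7035,4.3002)
  v2: (1-0.476)·(-2.71,-2.99) + 0.476·(-5.08,-3.34) = (-3.8381,-3.1566)
  v3: (1-0.476)·(-2.12,-4.26) + 0.476·(-3.74,-4.28) = (-2.8911,-4.2695)
  v4: (1-0.476)·(2.57,-2.08) + 0.476·(3.61,-2.67) = (3.0650,-2.3608)
Shoelace sum Σ(x_i·y_{i+1} − x_{i+1}·y_i):
  i=1: -3.7035·-3.1566 − -3.8381·4.3002 = +28.1951 (running +28.1951)
  i=2: -3.8381·-4.2695 − -2.8911·-3.1566 = +7.2608 (running +35.4559)
  i=3: -2.8911·-2.3608 − 3.0650·-4.2695 = +19.9117 (running +55.3676)
  i=4: 3.0650·4.3002 − -3.7035·-2.3608 = +4.4367 (running +59.8043)
Area = |Σ|/2 = |59.8043|/2 = 29.9022

Area at t=0.476: 29.9022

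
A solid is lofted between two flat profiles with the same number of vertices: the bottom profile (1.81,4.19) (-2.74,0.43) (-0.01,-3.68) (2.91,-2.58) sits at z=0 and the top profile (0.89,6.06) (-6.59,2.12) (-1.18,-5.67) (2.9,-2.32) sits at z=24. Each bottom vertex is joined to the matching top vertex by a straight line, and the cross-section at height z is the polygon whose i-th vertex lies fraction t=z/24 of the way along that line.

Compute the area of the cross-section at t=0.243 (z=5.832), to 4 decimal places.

Area at t=0.243: 32.1493

Cross-section at t=0.243: each vertex is (1-t)·p0[i] + t·p1[i].
  v1: (1-0.243)·(1.81,4.19) + 0.243·(0.89,6.06) = (1.5864,4.6444)
  v2: (1-0.243)·(-2.74,0.43) + 0.243·(-6.59,2.12) = (-3.6756,0.8407)
  v3: (1-0.243)·(-0.01,-3.68) + 0.243·(-1.18,-5.67) = (-0.2943,-4.1636)
  v4: (1-0.243)·(2.91,-2.58) + 0.243·(2.9,-2.32) = (2.9076,-2.5168)
Shoelace sum Σ(x_i·y_{i+1} − x_{i+1}·y_i):
  i=1: 1.5864·0.8407 − -3.6756·4.6444 = +18.4044 (running +18.4044)
  i=2: -3.6756·-4.1636 − -0.2943·0.8407 = +15.5508 (running +33.9553)
  i=3: -0.2943·-2.5168 − 2.9076·-4.1636 = +12.8466 (running +46.8019)
  i=4: 2.9076·4.6444 − 1.5864·-2.5168 = +17.4967 (running +64.2986)
Area = |Σ|/2 = |64.2986|/2 = 32.1493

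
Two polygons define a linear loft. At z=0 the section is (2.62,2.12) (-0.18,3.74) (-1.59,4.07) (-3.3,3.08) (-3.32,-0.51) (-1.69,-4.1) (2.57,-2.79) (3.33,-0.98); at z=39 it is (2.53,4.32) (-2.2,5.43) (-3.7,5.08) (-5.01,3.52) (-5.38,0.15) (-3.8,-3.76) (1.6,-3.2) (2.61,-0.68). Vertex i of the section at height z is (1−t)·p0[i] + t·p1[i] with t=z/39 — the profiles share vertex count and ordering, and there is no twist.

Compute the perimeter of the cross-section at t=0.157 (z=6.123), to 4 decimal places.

Perimeter at t=0.157: 24.5468

Cross-section at t=0.157: each vertex is (1-t)·p0[i] + t·p1[i].
  v1: (1-0.157)·(2.62,2.12) + 0.157·(2.53,4.32) = (2.6059,2.4654)
  v2: (1-0.157)·(-0.18,3.74) + 0.157·(-2.2,5.43) = (-0.4971,4.0053)
  v3: (1-0.157)·(-1.59,4.07) + 0.157·(-3.7,5.08) = (-1.9213,4.2286)
  v4: (1-0.157)·(-3.3,3.08) + 0.157·(-5.01,3.52) = (-3.5685,3.1491)
  v5: (1-0.157)·(-3.32,-0.51) + 0.157·(-5.38,0.15) = (-3.6434,-0.4064)
  v6: (1-0.157)·(-1.69,-4.1) + 0.157·(-3.8,-3.76) = (-2.0213,-4.0466)
  v7: (1-0.157)·(2.57,-2.79) + 0.157·(1.6,-3.2) = (2.4177,-2.8544)
  v8: (1-0.157)·(3.33,-0.98) + 0.157·(2.61,-0.68) = (3.2170,-0.9329)
Perimeter = Σ |v_{i+1} − v_i|:
  edge 1→2: √(-3.1030² + 1.5399²) = 3.4641 (running 3.4641)
  edge 2→3: √(-1.4241² + 0.2232²) = 1.4415 (running 4.9056)
  edge 3→4: √(-1.6472² + -1.0795²) = 1.9694 (running 6.8750)
  edge 4→5: √(-0.0750² + -3.5555²) = 3.5562 (running 10.4313)
  edge 5→6: √(1.6221² + -3.6402²) = 3.9853 (running 14.4166)
  edge 6→7: √(4.4390² + 1.1922²) = 4.5963 (running 19.0129)
  edge 7→8: √(0.7993² + 1.9215²) = 2.0811 (running 21.0940)
  edge 8→1: √(-0.6111² + 3.3983²) = 3.4528 (running 24.5468)
Perimeter = 24.5468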